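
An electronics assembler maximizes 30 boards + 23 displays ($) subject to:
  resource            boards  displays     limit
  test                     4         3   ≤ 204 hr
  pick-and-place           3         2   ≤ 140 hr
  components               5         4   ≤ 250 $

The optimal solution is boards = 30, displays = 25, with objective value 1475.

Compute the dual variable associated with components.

Binding: pick-and-place and components. Non-binding: test (9 unused).
Slack constraints have shadow price 0 (complementary slackness).
The binding rows give the dual system: 3·y_pick-and-place + 5·y_components = 30 and 2·y_pick-and-place + 4·y_components = 23.
This yields shadow prices y_pick-and-place = 2.5, y_components = 4.5.
Shadow price of components = 4.5.

4.5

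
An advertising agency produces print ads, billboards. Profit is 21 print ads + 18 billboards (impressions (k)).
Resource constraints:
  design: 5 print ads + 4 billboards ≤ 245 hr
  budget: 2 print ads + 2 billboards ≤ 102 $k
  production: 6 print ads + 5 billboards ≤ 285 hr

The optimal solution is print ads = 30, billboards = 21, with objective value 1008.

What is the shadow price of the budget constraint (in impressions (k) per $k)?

1.5

Binding: budget and production. Non-binding: design (11 unused).
By complementary slackness, y = 0 for the non-binding constraint.
From A_Bᵀ y = c: 2·y_budget + 6·y_production = 21; 2·y_budget + 5·y_production = 18.
This yields shadow prices y_budget = 1.5, y_production = 3.
Shadow price of budget = 1.5.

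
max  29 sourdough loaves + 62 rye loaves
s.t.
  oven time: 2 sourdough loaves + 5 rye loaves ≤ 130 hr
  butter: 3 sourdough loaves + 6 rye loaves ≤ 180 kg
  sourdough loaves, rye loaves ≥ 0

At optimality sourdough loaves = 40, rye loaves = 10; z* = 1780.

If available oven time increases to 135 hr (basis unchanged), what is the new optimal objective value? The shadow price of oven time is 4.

1800

Δb = 5, so new z* = 1780 + (4)·(5) = 1780 + 20 = 1800.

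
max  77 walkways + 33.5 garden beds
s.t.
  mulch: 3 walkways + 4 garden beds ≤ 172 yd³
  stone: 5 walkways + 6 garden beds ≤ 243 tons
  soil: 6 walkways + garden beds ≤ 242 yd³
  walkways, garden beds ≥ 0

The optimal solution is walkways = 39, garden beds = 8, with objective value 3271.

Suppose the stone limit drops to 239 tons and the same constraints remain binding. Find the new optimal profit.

Check each constraint at x*: mulch 149/172 (slack 23); stone 243/243 (tight); soil 242/242 (tight).
Since mulch is not tight, its dual is 0.
From A_Bᵀ y = c: 5·y_stone + 6·y_soil = 77; 6·y_stone + 1·y_soil = 33.5.
→ y_stone = 4 and y_soil = 9.5.
Δz = y_stone·Δb = 4 × (-4) = -16, so new z* = 3271 − 16 = 3255.

3255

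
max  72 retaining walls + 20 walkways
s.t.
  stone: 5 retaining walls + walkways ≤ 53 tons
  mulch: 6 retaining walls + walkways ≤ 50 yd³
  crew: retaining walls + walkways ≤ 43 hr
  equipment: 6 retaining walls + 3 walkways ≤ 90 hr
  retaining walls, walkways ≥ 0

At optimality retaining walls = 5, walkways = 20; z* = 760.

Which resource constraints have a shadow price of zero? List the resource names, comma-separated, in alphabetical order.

crew, stone

stone: 45/53 (slack 8)
mulch: 50/50 (binding)
crew: 25/43 (slack 18)
equipment: 90/90 (binding)
By complementary slackness, a constraint with positive slack has shadow price 0 → crew, stone.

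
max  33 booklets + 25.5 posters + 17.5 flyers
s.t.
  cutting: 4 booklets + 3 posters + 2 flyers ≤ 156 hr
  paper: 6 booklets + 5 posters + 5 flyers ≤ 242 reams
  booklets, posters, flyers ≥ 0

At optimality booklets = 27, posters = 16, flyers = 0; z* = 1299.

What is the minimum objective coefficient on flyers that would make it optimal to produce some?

19.5

Check each constraint at x*: cutting 156/156 (tight); paper 242/242 (tight).
From A_Bᵀ y = c: 4·y_cutting + 6·y_paper = 33; 3·y_cutting + 5·y_paper = 25.5.
→ y_cutting = 6 and y_paper = 1.5.
flyers enters the basis when its profit ≥ yᵀa₃ = 6·2 + 1.5·5 = 19.5.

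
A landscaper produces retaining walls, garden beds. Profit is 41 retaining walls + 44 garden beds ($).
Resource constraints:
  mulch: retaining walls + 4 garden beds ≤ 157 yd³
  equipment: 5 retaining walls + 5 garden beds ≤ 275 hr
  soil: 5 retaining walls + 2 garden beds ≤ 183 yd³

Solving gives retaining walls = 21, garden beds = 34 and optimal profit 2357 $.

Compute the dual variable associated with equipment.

8

At the optimum: mulch uses 157 of 157 (binding); equipment uses 275 of 275 (binding); soil uses 173 of 183 (slack = 10).
Slack constraints have shadow price 0 (complementary slackness).
Dual feasibility on the basic columns requires 1·y_mulch + 5·y_equipment = 41, 4·y_mulch + 5·y_equipment = 44.
Solving: y_mulch = 1, y_equipment = 8.
Shadow price of equipment = 8.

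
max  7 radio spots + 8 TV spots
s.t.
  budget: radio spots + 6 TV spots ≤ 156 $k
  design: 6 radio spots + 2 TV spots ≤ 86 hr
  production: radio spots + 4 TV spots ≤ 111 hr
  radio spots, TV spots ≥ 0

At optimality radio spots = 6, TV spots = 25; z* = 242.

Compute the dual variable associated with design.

1

Check each constraint at x*: budget 156/156 (tight); design 86/86 (tight); production 106/111 (slack 5).
Since production is not tight, its dual is 0.
Dual feasibility on the basic columns requires 1·y_budget + 6·y_design = 7, 6·y_budget + 2·y_design = 8.
→ y_budget = 1 and y_design = 1.
Shadow price of design = 1.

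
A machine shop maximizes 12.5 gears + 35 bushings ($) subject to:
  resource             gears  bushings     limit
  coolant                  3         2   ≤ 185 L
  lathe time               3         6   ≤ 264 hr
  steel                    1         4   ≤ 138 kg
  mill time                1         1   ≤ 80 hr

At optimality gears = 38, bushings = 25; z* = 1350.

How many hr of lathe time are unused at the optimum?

lathe time used = 3·38 + 6·25 = 264; slack = 264 − 264 = 0.

0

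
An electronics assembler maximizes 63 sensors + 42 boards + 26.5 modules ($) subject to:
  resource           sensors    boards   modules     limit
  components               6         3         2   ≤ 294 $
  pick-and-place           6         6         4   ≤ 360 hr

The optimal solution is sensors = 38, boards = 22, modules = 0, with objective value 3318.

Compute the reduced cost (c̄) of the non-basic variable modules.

At the optimum: components uses 294 of 294 (binding); pick-and-place uses 360 of 360 (binding).
Dual feasibility on the basic columns requires 6·y_components + 6·y_pick-and-place = 63, 3·y_components + 6·y_pick-and-place = 42.
This yields shadow prices y_components = 7, y_pick-and-place = 3.5.
Reduced cost of modules: c₃ − yᵀa₃ = 26.5 − (7·2 + 3.5·4) = 26.5 − 28 = -1.5.

-1.5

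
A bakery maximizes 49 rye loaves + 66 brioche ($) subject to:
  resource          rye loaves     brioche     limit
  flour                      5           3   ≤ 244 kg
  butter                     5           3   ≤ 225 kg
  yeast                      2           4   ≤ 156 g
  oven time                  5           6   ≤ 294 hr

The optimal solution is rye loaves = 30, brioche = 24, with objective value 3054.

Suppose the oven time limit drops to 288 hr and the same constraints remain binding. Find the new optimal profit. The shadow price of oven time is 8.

Δb = -6, so new z* = 3054 + (8)·(-6) = 3054 − 48 = 3006.

3006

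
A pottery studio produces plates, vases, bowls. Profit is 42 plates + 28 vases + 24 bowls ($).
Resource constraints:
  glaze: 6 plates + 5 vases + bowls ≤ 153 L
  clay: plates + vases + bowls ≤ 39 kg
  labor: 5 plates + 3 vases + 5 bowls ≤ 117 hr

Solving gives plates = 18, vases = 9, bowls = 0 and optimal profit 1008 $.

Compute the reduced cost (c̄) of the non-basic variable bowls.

-8

Binding: glaze and labor. Non-binding: clay (12 unused).
Since clay is not tight, its dual is 0.
From A_Bᵀ y = c: 6·y_glaze + 5·y_labor = 42; 5·y_glaze + 3·y_labor = 28.
This yields shadow prices y_glaze = 2, y_labor = 6.
Reduced cost of bowls: c₃ − yᵀa₃ = 24 − (2·1 + 6·5) = 24 − 32 = -8.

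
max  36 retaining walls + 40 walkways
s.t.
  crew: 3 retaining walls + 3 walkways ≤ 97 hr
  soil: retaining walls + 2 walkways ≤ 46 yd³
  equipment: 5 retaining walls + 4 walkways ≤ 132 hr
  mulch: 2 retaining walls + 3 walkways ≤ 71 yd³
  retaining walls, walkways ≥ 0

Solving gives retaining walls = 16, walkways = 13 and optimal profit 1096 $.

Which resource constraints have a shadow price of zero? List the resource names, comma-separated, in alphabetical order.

crew: 87/97 (slack 10)
soil: 42/46 (slack 4)
equipment: 132/132 (binding)
mulch: 71/71 (binding)
By complementary slackness, a constraint with positive slack has shadow price 0 → crew, soil.

crew, soil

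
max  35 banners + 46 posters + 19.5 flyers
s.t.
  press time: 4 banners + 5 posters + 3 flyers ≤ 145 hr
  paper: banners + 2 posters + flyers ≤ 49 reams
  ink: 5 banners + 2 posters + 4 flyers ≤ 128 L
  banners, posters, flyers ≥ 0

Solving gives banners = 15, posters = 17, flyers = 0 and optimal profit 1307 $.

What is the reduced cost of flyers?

At the optimum: press time uses 145 of 145 (binding); paper uses 49 of 49 (binding); ink uses 109 of 128 (slack = 19).
Since ink is not tight, its dual is 0.
Dual feasibility on the basic columns requires 4·y_press time + 1·y_paper = 35, 5·y_press time + 2·y_paper = 46.
Solving: y_press time = 8, y_paper = 3.
Reduced cost of flyers: c₃ − yᵀa₃ = 19.5 − (8·3 + 3·1) = 19.5 − 27 = -7.5.

-7.5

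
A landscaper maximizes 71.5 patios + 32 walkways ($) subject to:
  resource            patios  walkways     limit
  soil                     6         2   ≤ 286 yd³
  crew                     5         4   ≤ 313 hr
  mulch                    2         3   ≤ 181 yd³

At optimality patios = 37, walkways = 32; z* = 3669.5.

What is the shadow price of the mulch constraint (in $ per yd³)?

Check each constraint at x*: soil 286/286 (tight); crew 313/313 (tight); mulch 170/181 (slack 11).
By complementary slackness, y = 0 for the non-binding constraint.
Dual feasibility on the basic columns requires 6·y_soil + 5·y_crew = 71.5, 2·y_soil + 4·y_crew = 32.
→ y_soil = 9 and y_crew = 3.5.
Shadow price of mulch = 0.

0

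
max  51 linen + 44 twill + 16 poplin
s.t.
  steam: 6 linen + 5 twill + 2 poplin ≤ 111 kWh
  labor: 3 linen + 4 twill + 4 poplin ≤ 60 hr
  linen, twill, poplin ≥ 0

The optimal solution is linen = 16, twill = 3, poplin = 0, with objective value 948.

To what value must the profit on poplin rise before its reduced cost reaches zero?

20

At the optimum: steam uses 111 of 111 (binding); labor uses 60 of 60 (binding).
From A_Bᵀ y = c: 6·y_steam + 3·y_labor = 51; 5·y_steam + 4·y_labor = 44.
Solving: y_steam = 8, y_labor = 1.
poplin enters the basis when its profit ≥ yᵀa₃ = 8·2 + 1·4 = 20.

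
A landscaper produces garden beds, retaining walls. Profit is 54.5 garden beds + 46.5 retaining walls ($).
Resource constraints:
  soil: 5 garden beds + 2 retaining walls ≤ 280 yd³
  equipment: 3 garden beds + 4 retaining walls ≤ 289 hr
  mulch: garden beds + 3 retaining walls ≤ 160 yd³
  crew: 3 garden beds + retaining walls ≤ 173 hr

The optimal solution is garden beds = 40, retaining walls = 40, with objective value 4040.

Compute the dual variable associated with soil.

Binding: soil and mulch. Non-binding: equipment (9 unused), crew (13 unused).
By complementary slackness, y = 0 for the non-binding constraints.
Dual feasibility on the basic columns requires 5·y_soil + 1·y_mulch = 54.5, 2·y_soil + 3·y_mulch = 46.5.
Solving: y_soil = 9, y_mulch = 9.5.
Shadow price of soil = 9.

9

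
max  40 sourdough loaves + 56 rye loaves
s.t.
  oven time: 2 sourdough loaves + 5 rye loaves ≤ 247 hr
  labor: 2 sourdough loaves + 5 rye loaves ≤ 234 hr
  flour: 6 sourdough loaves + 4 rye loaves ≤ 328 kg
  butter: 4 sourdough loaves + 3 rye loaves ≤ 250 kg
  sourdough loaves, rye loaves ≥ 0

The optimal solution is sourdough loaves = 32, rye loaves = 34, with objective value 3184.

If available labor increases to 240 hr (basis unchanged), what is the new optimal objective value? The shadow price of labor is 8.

3232

Δb = 6, so new z* = 3184 + (8)·(6) = 3184 + 48 = 3232.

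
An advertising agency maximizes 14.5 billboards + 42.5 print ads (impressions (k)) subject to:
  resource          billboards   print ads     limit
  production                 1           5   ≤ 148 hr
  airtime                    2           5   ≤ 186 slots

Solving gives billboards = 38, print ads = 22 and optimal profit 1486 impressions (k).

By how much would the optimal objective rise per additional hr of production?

Both production and airtime are binding at x*.
Dual feasibility on the basic columns requires 1·y_production + 2·y_airtime = 14.5, 5·y_production + 5·y_airtime = 42.5.
This yields shadow prices y_production = 2.5, y_airtime = 6.
Shadow price of production = 2.5.

2.5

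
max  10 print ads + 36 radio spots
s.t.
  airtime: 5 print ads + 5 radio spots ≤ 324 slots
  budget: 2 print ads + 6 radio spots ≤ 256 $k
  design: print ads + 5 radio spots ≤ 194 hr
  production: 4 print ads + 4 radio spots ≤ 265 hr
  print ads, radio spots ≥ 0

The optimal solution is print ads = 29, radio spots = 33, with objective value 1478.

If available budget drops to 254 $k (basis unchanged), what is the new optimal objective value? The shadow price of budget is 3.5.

1471

Δb = -2, so new z* = 1478 + (3.5)·(-2) = 1478 − 7 = 1471.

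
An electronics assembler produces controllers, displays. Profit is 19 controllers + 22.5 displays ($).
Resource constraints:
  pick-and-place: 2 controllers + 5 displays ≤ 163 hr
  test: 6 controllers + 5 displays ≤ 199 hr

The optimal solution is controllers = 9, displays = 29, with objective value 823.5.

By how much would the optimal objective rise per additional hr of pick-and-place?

2

Check each constraint at x*: pick-and-place 163/163 (tight); test 199/199 (tight).
From A_Bᵀ y = c: 2·y_pick-and-place + 6·y_test = 19; 5·y_pick-and-place + 5·y_test = 22.5.
Solving: y_pick-and-place = 2, y_test = 2.5.
Shadow price of pick-and-place = 2.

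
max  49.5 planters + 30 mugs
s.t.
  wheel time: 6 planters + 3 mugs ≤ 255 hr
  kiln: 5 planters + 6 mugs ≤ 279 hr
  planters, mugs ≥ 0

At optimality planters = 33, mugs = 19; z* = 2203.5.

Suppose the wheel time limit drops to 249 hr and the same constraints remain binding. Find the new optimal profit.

At the optimum: wheel time uses 255 of 255 (binding); kiln uses 279 of 279 (binding).
From A_Bᵀ y = c: 6·y_wheel time + 5·y_kiln = 49.5; 3·y_wheel time + 6·y_kiln = 30.
→ y_wheel time = 7 and y_kiln = 1.5.
Δz = y_wheel time·Δb = 7 × (-6) = -42, so new z* = 2203.5 − 42 = 2161.5.

2161.5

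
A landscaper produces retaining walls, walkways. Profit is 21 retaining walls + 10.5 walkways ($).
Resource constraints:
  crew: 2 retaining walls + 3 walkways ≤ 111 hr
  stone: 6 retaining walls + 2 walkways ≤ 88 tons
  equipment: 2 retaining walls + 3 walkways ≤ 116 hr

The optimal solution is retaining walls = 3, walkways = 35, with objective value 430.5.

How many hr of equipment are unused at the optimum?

equipment used = 2·3 + 3·35 = 111; slack = 116 − 111 = 5.

5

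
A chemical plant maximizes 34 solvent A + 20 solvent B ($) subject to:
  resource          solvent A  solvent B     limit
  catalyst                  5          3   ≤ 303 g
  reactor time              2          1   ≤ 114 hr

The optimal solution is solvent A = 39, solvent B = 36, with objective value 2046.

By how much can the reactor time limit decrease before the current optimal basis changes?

Binding constraints: catalyst, reactor time. The basis is B = [[5,3],[2,1]] with det -1.
Per unit decrease in reactor time, x* moves by d = (-3, 5).
The basis stays optimal until solvent A reaches 0; allowable decrease = 13 hr.

13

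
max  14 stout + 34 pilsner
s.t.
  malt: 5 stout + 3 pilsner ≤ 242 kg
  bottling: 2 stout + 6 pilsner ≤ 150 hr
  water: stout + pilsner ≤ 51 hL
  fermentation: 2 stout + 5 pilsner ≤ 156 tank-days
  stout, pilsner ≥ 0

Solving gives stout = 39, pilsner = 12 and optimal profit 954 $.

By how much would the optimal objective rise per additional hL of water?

4

Check each constraint at x*: malt 231/242 (slack 11); bottling 150/150 (tight); water 51/51 (tight); fermentation 138/156 (slack 18).
By complementary slackness, y = 0 for the non-binding constraints.
The binding rows give the dual system: 2·y_bottling + 1·y_water = 14 and 6·y_bottling + 1·y_water = 34.
→ y_bottling = 5 and y_water = 4.
Shadow price of water = 4.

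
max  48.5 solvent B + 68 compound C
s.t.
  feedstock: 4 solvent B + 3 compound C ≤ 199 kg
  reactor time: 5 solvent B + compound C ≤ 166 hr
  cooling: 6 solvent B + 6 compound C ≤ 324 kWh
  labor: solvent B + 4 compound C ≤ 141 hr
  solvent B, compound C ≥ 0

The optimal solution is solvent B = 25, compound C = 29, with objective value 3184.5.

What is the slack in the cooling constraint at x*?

cooling used = 6·25 + 6·29 = 324; slack = 324 − 324 = 0.

0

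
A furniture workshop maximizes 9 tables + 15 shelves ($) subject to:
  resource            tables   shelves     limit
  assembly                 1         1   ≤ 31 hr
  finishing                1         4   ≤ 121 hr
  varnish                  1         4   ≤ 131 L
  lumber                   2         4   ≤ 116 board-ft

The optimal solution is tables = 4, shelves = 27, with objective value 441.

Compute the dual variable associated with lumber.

3

At the optimum: assembly uses 31 of 31 (binding); finishing uses 112 of 121 (slack = 9); varnish uses 112 of 131 (slack = 19); lumber uses 116 of 116 (binding).
By complementary slackness, y = 0 for the non-binding constraints.
From A_Bᵀ y = c: 1·y_assembly + 2·y_lumber = 9; 1·y_assembly + 4·y_lumber = 15.
This yields shadow prices y_assembly = 3, y_lumber = 3.
Shadow price of lumber = 3.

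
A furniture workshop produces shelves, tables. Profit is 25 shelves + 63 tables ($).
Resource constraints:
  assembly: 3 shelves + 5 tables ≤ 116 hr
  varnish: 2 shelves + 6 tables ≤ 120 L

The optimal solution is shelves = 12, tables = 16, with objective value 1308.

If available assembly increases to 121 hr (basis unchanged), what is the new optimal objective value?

Check each constraint at x*: assembly 116/116 (tight); varnish 120/120 (tight).
Dual feasibility on the basic columns requires 3·y_assembly + 2·y_varnish = 25, 5·y_assembly + 6·y_varnish = 63.
This yields shadow prices y_assembly = 3, y_varnish = 8.
Δz = y_assembly·Δb = 3 × (5) = 15, so new z* = 1308 + 15 = 1323.

1323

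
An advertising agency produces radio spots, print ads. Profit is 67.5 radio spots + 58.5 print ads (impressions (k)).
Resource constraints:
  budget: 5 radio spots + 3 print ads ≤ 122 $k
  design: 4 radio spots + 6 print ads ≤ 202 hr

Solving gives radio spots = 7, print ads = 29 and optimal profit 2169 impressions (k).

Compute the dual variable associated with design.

5

Both budget and design are binding at x*.
Dual feasibility on the basic columns requires 5·y_budget + 4·y_design = 67.5, 3·y_budget + 6·y_design = 58.5.
This yields shadow prices y_budget = 9.5, y_design = 5.
Shadow price of design = 5.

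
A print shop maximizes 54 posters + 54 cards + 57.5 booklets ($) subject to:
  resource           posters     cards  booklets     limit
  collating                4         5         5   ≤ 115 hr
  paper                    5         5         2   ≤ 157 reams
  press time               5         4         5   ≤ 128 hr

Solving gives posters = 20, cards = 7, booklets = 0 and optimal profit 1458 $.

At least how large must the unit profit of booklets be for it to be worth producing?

Binding: collating and press time. Non-binding: paper (22 unused).
By complementary slackness, y = 0 for the non-binding constraint.
Dual feasibility on the basic columns requires 4·y_collating + 5·y_press time = 54, 5·y_collating + 4·y_press time = 54.
→ y_collating = 6 and y_press time = 6.
booklets enters the basis when its profit ≥ yᵀa₃ = 6·5 + 6·5 = 60.

60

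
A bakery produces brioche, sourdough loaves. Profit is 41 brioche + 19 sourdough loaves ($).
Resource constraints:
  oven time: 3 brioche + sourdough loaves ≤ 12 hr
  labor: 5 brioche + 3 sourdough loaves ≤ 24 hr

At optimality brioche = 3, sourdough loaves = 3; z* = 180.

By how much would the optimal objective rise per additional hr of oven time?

Both oven time and labor are binding at x*.
The binding rows give the dual system: 3·y_oven time + 5·y_labor = 41 and 1·y_oven time + 3·y_labor = 19.
Solving: y_oven time = 7, y_labor = 4.
Shadow price of oven time = 7.

7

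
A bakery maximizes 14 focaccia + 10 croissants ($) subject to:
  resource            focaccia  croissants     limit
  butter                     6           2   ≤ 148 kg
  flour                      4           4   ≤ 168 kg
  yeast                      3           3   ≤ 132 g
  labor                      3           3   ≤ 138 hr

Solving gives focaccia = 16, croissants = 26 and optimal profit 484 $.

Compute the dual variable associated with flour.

2

Check each constraint at x*: butter 148/148 (tight); flour 168/168 (tight); yeast 126/132 (slack 6); labor 126/138 (slack 12).
Slack constraints have shadow price 0 (complementary slackness).
The binding rows give the dual system: 6·y_butter + 4·y_flour = 14 and 2·y_butter + 4·y_flour = 10.
This yields shadow prices y_butter = 1, y_flour = 2.
Shadow price of flour = 2.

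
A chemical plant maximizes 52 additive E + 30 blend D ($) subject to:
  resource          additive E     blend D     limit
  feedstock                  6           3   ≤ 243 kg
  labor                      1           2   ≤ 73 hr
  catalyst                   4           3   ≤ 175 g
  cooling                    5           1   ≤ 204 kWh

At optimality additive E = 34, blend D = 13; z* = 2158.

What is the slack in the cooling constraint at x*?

21

cooling used = 5·34 + 1·13 = 183; slack = 204 − 183 = 21.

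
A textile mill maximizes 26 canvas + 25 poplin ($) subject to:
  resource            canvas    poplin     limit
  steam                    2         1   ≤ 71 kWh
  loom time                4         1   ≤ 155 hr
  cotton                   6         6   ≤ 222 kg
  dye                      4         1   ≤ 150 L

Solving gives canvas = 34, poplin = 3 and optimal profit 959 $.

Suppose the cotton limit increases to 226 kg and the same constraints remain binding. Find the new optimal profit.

975

Check each constraint at x*: steam 71/71 (tight); loom time 139/155 (slack 16); cotton 222/222 (tight); dye 139/150 (slack 11).
Slack constraints have shadow price 0 (complementary slackness).
Dual feasibility on the basic columns requires 2·y_steam + 6·y_cotton = 26, 1·y_steam + 6·y_cotton = 25.
Solving: y_steam = 1, y_cotton = 4.
Δz = y_cotton·Δb = 4 × (4) = 16, so new z* = 959 + 16 = 975.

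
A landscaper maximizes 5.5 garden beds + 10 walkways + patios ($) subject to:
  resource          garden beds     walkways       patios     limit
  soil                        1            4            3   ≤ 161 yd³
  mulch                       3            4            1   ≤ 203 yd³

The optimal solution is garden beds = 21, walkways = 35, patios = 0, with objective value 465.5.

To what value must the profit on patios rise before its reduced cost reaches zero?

At the optimum: soil uses 161 of 161 (binding); mulch uses 203 of 203 (binding).
Dual feasibility on the basic columns requires 1·y_soil + 3·y_mulch = 5.5, 4·y_soil + 4·y_mulch = 10.
This yields shadow prices y_soil = 1, y_mulch = 1.5.
patios enters the basis when its profit ≥ yᵀa₃ = 1·3 + 1.5·1 = 4.5.

4.5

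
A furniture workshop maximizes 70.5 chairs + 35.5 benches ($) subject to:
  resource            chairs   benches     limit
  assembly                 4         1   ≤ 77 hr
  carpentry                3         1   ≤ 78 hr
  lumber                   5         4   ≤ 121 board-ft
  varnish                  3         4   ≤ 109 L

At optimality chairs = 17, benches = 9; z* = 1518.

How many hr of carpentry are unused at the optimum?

carpentry used = 3·17 + 1·9 = 60; slack = 78 − 60 = 18.

18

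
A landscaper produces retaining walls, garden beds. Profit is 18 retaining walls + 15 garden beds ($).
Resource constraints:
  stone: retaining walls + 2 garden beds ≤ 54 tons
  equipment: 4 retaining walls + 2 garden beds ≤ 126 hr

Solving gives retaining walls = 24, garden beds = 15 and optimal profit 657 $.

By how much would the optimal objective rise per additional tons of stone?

4

At the optimum: stone uses 54 of 54 (binding); equipment uses 126 of 126 (binding).
Dual feasibility on the basic columns requires 1·y_stone + 4·y_equipment = 18, 2·y_stone + 2·y_equipment = 15.
This yields shadow prices y_stone = 4, y_equipment = 3.5.
Shadow price of stone = 4.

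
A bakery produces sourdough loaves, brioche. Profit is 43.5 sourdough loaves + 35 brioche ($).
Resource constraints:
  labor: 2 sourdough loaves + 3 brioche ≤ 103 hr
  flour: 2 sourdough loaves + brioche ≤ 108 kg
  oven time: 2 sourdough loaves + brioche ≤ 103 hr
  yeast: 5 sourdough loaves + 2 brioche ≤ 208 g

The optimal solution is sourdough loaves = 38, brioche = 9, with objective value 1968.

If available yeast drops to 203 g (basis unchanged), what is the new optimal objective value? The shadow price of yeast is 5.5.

1940.5

Δb = -5, so new z* = 1968 + (5.5)·(-5) = 1968 − 27.5 = 1940.5.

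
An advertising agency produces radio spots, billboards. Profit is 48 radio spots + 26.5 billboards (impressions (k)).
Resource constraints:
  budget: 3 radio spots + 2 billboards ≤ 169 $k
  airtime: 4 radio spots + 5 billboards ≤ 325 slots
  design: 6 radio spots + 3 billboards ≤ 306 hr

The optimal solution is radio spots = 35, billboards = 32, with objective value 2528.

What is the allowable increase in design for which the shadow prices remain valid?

32

Binding constraints: budget, design. The basis is B = [[3,2],[6,3]] with det -3.
Per unit increase in design, x* moves by d = (0.6667, -1).
The basis stays optimal until billboards reaches 0; allowable increase = 32 hr.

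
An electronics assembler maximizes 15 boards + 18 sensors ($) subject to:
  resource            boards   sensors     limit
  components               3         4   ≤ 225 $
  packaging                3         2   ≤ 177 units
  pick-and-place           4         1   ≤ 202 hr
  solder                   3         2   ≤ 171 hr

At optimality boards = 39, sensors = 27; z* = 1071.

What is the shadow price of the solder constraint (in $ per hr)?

1

Binding: components and solder. Non-binding: packaging (6 unused), pick-and-place (19 unused).
Since packaging, pick-and-place are not tight, their duals are 0.
Dual feasibility on the basic columns requires 3·y_components + 3·y_solder = 15, 4·y_components + 2·y_solder = 18.
This yields shadow prices y_components = 4, y_solder = 1.
Shadow price of solder = 1.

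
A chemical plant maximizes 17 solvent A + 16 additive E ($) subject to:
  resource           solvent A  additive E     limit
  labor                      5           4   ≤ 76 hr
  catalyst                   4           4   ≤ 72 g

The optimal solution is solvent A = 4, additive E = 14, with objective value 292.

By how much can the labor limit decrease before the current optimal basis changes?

4

Binding constraints: labor, catalyst. The basis is B = [[5,4],[4,4]] with det 4.
Per unit decrease in labor, x* moves by d = (-1, 1).
The basis stays optimal until solvent A reaches 0; allowable decrease = 4 hr.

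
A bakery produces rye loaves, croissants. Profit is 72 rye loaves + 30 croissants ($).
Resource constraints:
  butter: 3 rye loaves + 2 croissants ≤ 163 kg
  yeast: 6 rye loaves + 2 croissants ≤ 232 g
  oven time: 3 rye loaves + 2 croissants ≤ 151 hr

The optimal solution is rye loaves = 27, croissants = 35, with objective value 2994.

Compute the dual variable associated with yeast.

Check each constraint at x*: butter 151/163 (slack 12); yeast 232/232 (tight); oven time 151/151 (tight).
By complementary slackness, y = 0 for the non-binding constraint.
Dual feasibility on the basic columns requires 6·y_yeast + 3·y_oven time = 72, 2·y_yeast + 2·y_oven time = 30.
→ y_yeast = 9 and y_oven time = 6.
Shadow price of yeast = 9.

9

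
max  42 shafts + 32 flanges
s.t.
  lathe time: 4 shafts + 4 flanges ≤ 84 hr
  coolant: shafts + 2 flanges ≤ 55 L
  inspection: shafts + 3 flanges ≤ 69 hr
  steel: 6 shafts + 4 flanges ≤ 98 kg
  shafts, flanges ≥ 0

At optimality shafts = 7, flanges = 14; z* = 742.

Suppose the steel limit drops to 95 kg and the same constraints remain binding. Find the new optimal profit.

At the optimum: lathe time uses 84 of 84 (binding); coolant uses 35 of 55 (slack = 20); inspection uses 49 of 69 (slack = 20); steel uses 98 of 98 (binding).
Slack constraints have shadow price 0 (complementary slackness).
Dual feasibility on the basic columns requires 4·y_lathe time + 6·y_steel = 42, 4·y_lathe time + 4·y_steel = 32.
This yields shadow prices y_lathe time = 3, y_steel = 5.
Δz = y_steel·Δb = 5 × (-3) = -15, so new z* = 742 − 15 = 727.

727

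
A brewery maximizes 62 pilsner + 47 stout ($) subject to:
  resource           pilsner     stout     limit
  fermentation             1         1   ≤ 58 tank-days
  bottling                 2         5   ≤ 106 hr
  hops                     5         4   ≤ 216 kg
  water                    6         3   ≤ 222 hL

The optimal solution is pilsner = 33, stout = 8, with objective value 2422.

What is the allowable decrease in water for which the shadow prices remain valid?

Binding constraints: bottling, water. The basis is B = [[2,5],[6,3]] with det -24.
Per unit decrease in water, x* moves by d = (-0.2083, 0.0833).
The basis stays optimal until pilsner reaches 0; allowable decrease = 158.4 hL.

158.4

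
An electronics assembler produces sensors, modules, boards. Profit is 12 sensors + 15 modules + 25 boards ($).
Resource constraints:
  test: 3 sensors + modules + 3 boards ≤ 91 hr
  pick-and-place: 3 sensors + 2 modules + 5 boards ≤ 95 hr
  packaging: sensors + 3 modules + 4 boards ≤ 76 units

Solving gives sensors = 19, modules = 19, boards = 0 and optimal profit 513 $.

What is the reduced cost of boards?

-2

Binding: pick-and-place and packaging. Non-binding: test (15 unused).
By complementary slackness, y = 0 for the non-binding constraint.
From A_Bᵀ y = c: 3·y_pick-and-place + 1·y_packaging = 12; 2·y_pick-and-place + 3·y_packaging = 15.
Solving: y_pick-and-place = 3, y_packaging = 3.
Reduced cost of boards: c₃ − yᵀa₃ = 25 − (3·5 + 3·4) = 25 − 27 = -2.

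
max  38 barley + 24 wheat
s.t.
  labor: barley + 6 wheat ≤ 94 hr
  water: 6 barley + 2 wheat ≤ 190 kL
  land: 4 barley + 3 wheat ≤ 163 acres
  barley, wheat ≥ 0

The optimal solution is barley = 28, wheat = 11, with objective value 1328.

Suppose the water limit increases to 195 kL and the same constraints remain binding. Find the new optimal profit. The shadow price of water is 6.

Δb = 5, so new z* = 1328 + (6)·(5) = 1328 + 30 = 1358.

1358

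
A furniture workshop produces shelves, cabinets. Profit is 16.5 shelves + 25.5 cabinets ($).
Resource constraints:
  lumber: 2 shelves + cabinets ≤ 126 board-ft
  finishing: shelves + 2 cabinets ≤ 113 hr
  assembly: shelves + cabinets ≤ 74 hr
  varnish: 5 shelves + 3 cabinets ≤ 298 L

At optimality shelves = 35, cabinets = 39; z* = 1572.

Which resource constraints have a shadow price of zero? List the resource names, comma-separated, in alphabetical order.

lumber: 109/126 (slack 17)
finishing: 113/113 (binding)
assembly: 74/74 (binding)
varnish: 292/298 (slack 6)
By complementary slackness, a constraint with positive slack has shadow price 0 → lumber, varnish.

lumber, varnish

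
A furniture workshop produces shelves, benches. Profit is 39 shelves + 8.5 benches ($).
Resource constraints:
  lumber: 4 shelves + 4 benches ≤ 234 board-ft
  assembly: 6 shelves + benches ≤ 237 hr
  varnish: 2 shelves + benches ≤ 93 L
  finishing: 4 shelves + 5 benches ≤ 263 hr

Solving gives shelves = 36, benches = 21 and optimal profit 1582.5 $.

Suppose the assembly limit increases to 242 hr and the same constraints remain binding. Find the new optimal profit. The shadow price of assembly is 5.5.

Δb = 5, so new z* = 1582.5 + (5.5)·(5) = 1582.5 + 27.5 = 1610.

1610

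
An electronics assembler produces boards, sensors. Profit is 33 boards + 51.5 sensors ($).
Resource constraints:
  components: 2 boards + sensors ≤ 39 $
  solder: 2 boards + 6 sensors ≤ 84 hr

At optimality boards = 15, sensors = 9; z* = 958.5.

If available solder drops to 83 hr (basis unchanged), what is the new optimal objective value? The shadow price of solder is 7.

Δb = -1, so new z* = 958.5 + (7)·(-1) = 958.5 − 7 = 951.5.

951.5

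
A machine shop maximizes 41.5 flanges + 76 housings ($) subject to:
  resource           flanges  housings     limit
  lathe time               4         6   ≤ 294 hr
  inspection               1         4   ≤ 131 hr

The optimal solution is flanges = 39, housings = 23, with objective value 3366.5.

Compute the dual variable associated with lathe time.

Check each constraint at x*: lathe time 294/294 (tight); inspection 131/131 (tight).
Dual feasibility on the basic columns requires 4·y_lathe time + 1·y_inspection = 41.5, 6·y_lathe time + 4·y_inspection = 76.
This yields shadow prices y_lathe time = 9, y_inspection = 5.5.
Shadow price of lathe time = 9.

9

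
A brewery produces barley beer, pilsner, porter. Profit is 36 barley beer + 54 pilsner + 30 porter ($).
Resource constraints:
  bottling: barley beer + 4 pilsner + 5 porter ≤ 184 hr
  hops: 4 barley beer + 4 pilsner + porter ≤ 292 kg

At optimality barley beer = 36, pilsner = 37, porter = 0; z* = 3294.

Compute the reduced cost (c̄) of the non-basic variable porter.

At the optimum: bottling uses 184 of 184 (binding); hops uses 292 of 292 (binding).
Dual feasibility on the basic columns requires 1·y_bottling + 4·y_hops = 36, 4·y_bottling + 4·y_hops = 54.
This yields shadow prices y_bottling = 6, y_hops = 7.5.
Reduced cost of porter: c₃ − yᵀa₃ = 30 − (6·5 + 7.5·1) = 30 − 37.5 = -7.5.

-7.5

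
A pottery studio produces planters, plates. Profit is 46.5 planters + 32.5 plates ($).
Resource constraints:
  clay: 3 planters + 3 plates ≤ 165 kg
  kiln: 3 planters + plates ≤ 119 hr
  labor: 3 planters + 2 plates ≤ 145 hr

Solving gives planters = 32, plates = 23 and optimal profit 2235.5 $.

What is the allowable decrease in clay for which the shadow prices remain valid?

46

Binding constraints: clay, kiln. The basis is B = [[3,3],[3,1]] with det -6.
Per unit decrease in clay, x* moves by d = (0.1667, -0.5).
The basis stays optimal until plates reaches 0; allowable decrease = 46 kg.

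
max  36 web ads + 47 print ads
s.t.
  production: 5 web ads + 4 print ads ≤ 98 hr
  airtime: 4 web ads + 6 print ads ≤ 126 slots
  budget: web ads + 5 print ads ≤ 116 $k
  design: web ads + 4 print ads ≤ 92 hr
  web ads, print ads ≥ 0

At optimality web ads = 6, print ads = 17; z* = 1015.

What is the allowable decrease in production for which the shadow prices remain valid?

Binding constraints: production, airtime. The basis is B = [[5,4],[4,6]] with det 14.
Per unit decrease in production, x* moves by d = (-0.4286, 0.2857).
The basis stays optimal until web ads reaches 0; allowable decrease = 14 hr.

14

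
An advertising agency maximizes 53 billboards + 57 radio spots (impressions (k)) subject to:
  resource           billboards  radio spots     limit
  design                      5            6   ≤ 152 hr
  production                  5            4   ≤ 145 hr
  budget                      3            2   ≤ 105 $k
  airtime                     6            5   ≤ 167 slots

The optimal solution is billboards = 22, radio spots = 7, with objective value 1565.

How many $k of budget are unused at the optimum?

25

budget used = 3·22 + 2·7 = 80; slack = 105 − 80 = 25.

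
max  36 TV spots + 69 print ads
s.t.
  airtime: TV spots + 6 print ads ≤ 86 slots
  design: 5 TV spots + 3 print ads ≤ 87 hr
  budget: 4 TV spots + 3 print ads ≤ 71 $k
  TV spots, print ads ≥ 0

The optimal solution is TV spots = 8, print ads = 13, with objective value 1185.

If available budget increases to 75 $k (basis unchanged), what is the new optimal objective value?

1213

At the optimum: airtime uses 86 of 86 (binding); design uses 79 of 87 (slack = 8); budget uses 71 of 71 (binding).
Slack constraints have shadow price 0 (complementary slackness).
Dual feasibility on the basic columns requires 1·y_airtime + 4·y_budget = 36, 6·y_airtime + 3·y_budget = 69.
→ y_airtime = 8 and y_budget = 7.
Δz = y_budget·Δb = 7 × (4) = 28, so new z* = 1185 + 28 = 1213.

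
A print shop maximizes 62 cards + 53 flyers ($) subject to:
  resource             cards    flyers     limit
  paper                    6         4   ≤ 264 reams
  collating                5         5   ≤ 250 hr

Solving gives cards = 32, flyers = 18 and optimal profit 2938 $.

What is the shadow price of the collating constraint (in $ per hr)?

Check each constraint at x*: paper 264/264 (tight); collating 250/250 (tight).
Dual feasibility on the basic columns requires 6·y_paper + 5·y_collating = 62, 4·y_paper + 5·y_collating = 53.
This yields shadow prices y_paper = 4.5, y_collating = 7.
Shadow price of collating = 7.

7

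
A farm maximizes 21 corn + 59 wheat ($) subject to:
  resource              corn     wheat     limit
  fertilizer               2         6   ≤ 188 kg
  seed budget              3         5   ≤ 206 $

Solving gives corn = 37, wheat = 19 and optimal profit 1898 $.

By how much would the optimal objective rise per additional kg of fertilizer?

Both fertilizer and seed budget are binding at x*.
The binding rows give the dual system: 2·y_fertilizer + 3·y_seed budget = 21 and 6·y_fertilizer + 5·y_seed budget = 59.
This yields shadow prices y_fertilizer = 9, y_seed budget = 1.
Shadow price of fertilizer = 9.

9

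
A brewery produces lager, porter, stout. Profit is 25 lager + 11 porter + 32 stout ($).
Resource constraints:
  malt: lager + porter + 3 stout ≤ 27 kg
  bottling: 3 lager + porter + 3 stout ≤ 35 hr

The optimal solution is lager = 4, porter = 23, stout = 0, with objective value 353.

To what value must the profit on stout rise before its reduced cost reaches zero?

Check each constraint at x*: malt 27/27 (tight); bottling 35/35 (tight).
The binding rows give the dual system: 1·y_malt + 3·y_bottling = 25 and 1·y_malt + 1·y_bottling = 11.
→ y_malt = 4 and y_bottling = 7.
stout enters the basis when its profit ≥ yᵀa₃ = 4·3 + 7·3 = 33.

33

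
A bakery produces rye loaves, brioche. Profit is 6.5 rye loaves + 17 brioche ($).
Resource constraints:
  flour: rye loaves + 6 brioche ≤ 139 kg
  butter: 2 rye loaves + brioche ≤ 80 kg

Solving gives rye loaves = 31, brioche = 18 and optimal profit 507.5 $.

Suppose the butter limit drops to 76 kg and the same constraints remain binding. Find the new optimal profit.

499.5

Check each constraint at x*: flour 139/139 (tight); butter 80/80 (tight).
Dual feasibility on the basic columns requires 1·y_flour + 2·y_butter = 6.5, 6·y_flour + 1·y_butter = 17.
This yields shadow prices y_flour = 2.5, y_butter = 2.
Δz = y_butter·Δb = 2 × (-4) = -8, so new z* = 507.5 − 8 = 499.5.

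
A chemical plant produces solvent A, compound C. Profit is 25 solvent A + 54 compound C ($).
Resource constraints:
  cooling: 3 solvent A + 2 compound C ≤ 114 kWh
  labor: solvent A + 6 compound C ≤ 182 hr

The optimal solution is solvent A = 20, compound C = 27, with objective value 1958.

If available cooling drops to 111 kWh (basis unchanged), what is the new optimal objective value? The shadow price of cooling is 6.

1940

Δb = -3, so new z* = 1958 + (6)·(-3) = 1958 − 18 = 1940.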